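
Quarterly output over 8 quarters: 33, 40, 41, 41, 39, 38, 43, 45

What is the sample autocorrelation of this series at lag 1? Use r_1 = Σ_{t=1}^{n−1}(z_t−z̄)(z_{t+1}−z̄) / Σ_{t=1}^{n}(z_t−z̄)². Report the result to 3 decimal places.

Mean z̄ = (33 + 40 + 41 + 41 + 39 + 38 + 43 + 45)/8 = 40.0000
Numerator Σ_{t=1}^{7}(z_t−z̄)(z_{t+1}−z̄) = 11.0000
Denominator Σ(z_t−z̄)² = 90.0000
r_1 = 11.0000 / 90.0000 = 0.122

0.122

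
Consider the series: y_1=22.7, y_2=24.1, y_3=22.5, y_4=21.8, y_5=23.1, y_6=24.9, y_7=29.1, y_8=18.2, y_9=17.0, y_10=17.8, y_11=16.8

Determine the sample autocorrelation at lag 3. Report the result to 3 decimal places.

Mean ȳ = (22.7 + 24.1 + 22.5 + 21.8 + 23.1 + 24.9 + 29.1 + 18.2 + 17.0 + 17.8 + 16.8)/11 = 21.6364
Numerator Σ_{t=1}^{8}(y_t−ȳ)(y_{t+3}−ȳ) = -24.3549
Denominator Σ(y_t−ȳ)² = 147.8855
r_3 = -24.3549 / 147.8855 = -0.165

-0.165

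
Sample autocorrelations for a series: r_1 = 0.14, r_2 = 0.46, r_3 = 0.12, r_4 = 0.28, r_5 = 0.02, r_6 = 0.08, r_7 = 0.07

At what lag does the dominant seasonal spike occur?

The largest autocorrelation is r_2 = 0.46, with a weaker echo at lag 4 (0.28); the remaining lags stay at or below 0.14.
The dominant spike at lag 2 indicates a seasonal period of 2.

2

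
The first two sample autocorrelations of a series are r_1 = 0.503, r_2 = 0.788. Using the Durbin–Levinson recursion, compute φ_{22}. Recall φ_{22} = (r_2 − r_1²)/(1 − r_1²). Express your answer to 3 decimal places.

0.716

φ_{22} = (r_2 − r_1²) / (1 − r_1²)
r_1² = (0.503)² = 0.253009
Numerator = 0.788 − 0.2530 = 0.5350; denominator = 1 − 0.2530 = 0.7470
φ_{22} = 0.5350 / 0.7470 = 0.716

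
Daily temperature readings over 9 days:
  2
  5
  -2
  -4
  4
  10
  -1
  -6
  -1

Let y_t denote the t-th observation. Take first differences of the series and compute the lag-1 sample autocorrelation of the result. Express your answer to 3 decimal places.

-0.046

First differences Δy: 3, -7, -2, 8, 6, -11, -5, 5
Mean of differences = -0.3750
Numerator Σ(Δy_t−Δȳ)(Δy_{t+1}−Δȳ) = -15.2656
Denominator Σ(Δy_t−Δȳ)² = 331.8750
r_1(Δy) = -15.2656 / 331.8750 = -0.046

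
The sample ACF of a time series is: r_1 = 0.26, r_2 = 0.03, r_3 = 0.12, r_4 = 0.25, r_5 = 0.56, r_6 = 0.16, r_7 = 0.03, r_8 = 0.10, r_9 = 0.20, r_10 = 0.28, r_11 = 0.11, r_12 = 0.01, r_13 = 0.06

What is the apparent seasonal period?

The largest autocorrelation is r_5 = 0.56, with a weaker echo at lag 10 (0.28); the remaining lags stay at or below 0.26. The elevated value at lag 1 (0.26), dropping to 0.03 at lag 2, reflects decaying short-term dependence rather than seasonality.
The dominant spike at lag 5 indicates a seasonal period of 5.

5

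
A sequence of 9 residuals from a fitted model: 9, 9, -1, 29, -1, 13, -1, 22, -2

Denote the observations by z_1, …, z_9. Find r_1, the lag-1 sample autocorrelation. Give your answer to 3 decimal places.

-0.747

Mean z̄ = (9 + 9 − 1 + 29 − 1 + 13 − 1 + 22 − 2)/9 = 8.5556
Numerator Σ_{t=1}^{8}(z_t−z̄)(z_{t+1}−z̄) = -750.0864
Denominator Σ(z_t−z̄)² = 1004.2222
r_1 = -750.0864 / 1004.2222 = -0.747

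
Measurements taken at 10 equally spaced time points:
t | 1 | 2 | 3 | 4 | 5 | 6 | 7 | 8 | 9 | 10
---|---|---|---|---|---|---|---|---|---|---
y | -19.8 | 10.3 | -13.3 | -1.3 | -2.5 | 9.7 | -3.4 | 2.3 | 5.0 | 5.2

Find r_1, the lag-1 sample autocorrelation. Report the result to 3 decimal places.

Mean ȳ = (-19.8 + 10.3 − 13.3 − 1.3 − 2.5 + 9.7 − 3.4 + 2.3 + 5.0 + 5.2)/10 = -0.7800
Numerator Σ_{t=1}^{9}(y_t−ȳ)(y_{t+1}−ȳ) = -343.2444
Denominator Σ(y_t−ȳ)² = 839.8560
r_1 = -343.2444 / 839.8560 = -0.409

-0.409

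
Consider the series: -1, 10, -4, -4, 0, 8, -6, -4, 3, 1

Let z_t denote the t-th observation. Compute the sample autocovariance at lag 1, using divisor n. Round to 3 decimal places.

-6.799

Mean z̄ = (-1 + 10 − 4 − 4 + 0 + 8 − 6 − 4 + 3 + 1)/10 = 0.3000
Σ_{t=1}^{9}(z_t−z̄)(z_{t+1}−z̄) = -67.9900
γ_1 = -67.9900 / 10 = -6.799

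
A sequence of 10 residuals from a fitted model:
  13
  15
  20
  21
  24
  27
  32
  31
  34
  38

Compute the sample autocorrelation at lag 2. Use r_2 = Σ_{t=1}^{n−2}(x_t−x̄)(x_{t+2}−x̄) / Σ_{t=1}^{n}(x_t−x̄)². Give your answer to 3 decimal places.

Mean x̄ = (13 + 15 + 20 + 21 + 24 + 27 + 32 + 31 + 34 + 38)/10 = 25.5000
Numerator Σ_{t=1}^{8}(x_t−x̄)(x_{t+2}−x̄) = 240.0000
Denominator Σ(x_t−x̄)² = 622.5000
r_2 = 240.0000 / 622.5000 = 0.386

0.386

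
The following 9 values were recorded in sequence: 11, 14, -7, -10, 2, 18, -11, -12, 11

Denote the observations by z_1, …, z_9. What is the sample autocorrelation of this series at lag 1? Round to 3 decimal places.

-0.042

Mean z̄ = (11 + 14 − 7 − 10 + 2 + 18 − 11 − 12 + 11)/9 = 1.7778
Numerator Σ_{t=1}^{8}(z_t−z̄)(z_{t+1}−z̄) = -48.4938
Denominator Σ(z_t−z̄)² = 1151.5556
r_1 = -48.4938 / 1151.5556 = -0.042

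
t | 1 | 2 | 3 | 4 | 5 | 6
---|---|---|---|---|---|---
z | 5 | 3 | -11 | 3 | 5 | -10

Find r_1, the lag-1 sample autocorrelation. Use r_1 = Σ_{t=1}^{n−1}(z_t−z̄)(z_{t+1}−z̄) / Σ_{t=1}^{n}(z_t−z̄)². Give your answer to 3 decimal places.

-0.304

Mean z̄ = (5 + 3 − 11 + 3 + 5 − 10)/6 = -0.8333
Deviations from mean: 5.8333, 3.8333, -10.1667, 3.8333, 5.8333, -9.1667
Numerator Σ_{t=1}^{5}(z_t−z̄)(z_{t+1}−z̄) = -86.6944
Denominator Σ(z_t−z̄)² = 284.8333
r_1 = -86.6944 / 284.8333 = -0.304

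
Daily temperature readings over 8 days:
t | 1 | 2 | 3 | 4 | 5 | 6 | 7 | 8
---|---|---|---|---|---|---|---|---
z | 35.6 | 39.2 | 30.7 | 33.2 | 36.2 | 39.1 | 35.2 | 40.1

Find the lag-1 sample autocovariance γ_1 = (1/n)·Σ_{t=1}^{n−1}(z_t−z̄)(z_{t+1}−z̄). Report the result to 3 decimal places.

-1.092

Mean z̄ = (35.6 + 39.2 + 30.7 + 33.2 + 36.2 + 39.1 + 35.2 + 40.1)/8 = 36.1625
Deviations: -0.5625, 3.0375, -5.4625, -2.9625, 0.0375, 2.9375, -0.9625, 3.9375
Σ_{t=1}^{7}(z_t−z̄)(z_{t+1}−z̄) = -8.7364
γ_1 = -8.7364 / 8 = -1.092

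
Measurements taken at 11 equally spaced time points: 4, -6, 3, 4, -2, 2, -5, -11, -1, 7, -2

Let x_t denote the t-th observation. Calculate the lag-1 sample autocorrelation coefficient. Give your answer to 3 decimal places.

Mean x̄ = (4 − 6 + 3 + 4 − 2 + 2 − 5 − 11 − 1 + 7 − 2)/11 = -0.6364
Numerator Σ_{t=1}^{10}(x_t−x̄)(x_{t+1}−x̄) = -13.1322
Denominator Σ(x_t−x̄)² = 280.5455
r_1 = -13.1322 / 280.5455 = -0.047

-0.047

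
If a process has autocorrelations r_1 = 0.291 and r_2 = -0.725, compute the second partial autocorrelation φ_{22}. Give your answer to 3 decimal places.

-0.885

φ_{22} = (r_2 − r_1²) / (1 − r_1²)
r_1² = (0.291)² = 0.084681
Numerator = -0.725 − 0.0847 = -0.8097; denominator = 1 − 0.0847 = 0.9153
φ_{22} = -0.8097 / 0.9153 = -0.885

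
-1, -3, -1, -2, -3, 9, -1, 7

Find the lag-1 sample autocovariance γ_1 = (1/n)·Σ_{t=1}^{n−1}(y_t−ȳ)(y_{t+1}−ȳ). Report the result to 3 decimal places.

Mean ȳ = (-1 − 3 − 1 − 2 − 3 + 9 − 1 + 7)/8 = 0.6250
Deviations: -1.6250, -3.6250, -1.6250, -2.6250, -3.6250, 8.3750, -1.6250, 6.3750
Σ_{t=1}^{7}(y_t−ȳ)(y_{t+1}−ȳ) = -28.7656
γ_1 = -28.7656 / 8 = -3.596

-3.596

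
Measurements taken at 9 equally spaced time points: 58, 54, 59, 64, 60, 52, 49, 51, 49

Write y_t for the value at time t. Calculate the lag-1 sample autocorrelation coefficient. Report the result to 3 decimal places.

0.544

Mean ȳ = (58 + 54 + 59 + 64 + 60 + 52 + 49 + 51 + 49)/9 = 55.1111
Numerator Σ_{t=1}^{8}(y_t−ȳ)(y_{t+1}−ȳ) = 124.5432
Denominator Σ(y_t−ȳ)² = 228.8889
r_1 = 124.5432 / 228.8889 = 0.544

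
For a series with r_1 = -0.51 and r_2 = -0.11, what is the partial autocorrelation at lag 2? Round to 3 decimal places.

-0.500

φ_{22} = (r_2 − r_1²) / (1 − r_1²)
r_1² = (-0.51)² = 0.2601
Numerator = -0.11 − 0.2601 = -0.3701; denominator = 1 − 0.2601 = 0.7399
φ_{22} = -0.3701 / 0.7399 = -0.500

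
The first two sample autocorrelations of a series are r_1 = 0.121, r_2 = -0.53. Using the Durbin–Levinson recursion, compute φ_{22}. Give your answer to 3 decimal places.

-0.553

φ_{22} = (r_2 − r_1²) / (1 − r_1²)
r_1² = (0.121)² = 0.014641
Numerator = -0.53 − 0.0146 = -0.5446; denominator = 1 − 0.0146 = 0.9854
φ_{22} = -0.5446 / 0.9854 = -0.553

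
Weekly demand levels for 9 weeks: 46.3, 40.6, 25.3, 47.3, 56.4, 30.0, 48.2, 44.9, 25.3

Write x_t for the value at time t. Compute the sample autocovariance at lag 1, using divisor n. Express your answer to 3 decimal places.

-30.753

Mean x̄ = (46.3 + 40.6 + 25.3 + 47.3 + 56.4 + 30.0 + 48.2 + 44.9 + 25.3)/9 = 40.4778
Σ_{t=1}^{8}(x_t−x̄)(x_{t+1}−x̄) = -276.7760
γ_1 = -276.7760 / 9 = -30.753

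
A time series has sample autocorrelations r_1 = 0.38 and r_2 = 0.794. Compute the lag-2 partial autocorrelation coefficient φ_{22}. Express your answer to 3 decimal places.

0.759

φ_{22} = (r_2 − r_1²) / (1 − r_1²)
r_1² = (0.38)² = 0.1444
Numerator = 0.794 − 0.1444 = 0.6496; denominator = 1 − 0.1444 = 0.8556
φ_{22} = 0.6496 / 0.8556 = 0.759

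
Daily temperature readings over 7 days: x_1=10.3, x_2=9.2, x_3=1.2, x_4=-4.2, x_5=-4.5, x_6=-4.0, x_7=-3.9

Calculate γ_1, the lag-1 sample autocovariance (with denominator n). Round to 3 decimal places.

22.038

Mean x̄ = (10.3 + 9.2 + 1.2 − 4.2 − 4.5 − 4.0 − 3.9)/7 = 0.5857
Σ_{t=1}^{6}(x_t−x̄)(x_{t+1}−x̄) = 154.2641
γ_1 = 154.2641 / 7 = 22.038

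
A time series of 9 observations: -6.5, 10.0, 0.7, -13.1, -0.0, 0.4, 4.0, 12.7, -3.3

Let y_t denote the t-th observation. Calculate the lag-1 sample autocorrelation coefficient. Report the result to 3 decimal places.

-0.130

Mean ȳ = (-6.5 + 10.0 + 0.7 − 13.1 − 0.0 + 0.4 + 4.0 + 12.7 − 3.3)/9 = 0.5444
Numerator Σ_{t=1}^{8}(y_t−ȳ)(y_{t+1}−ȳ) = -64.9798
Denominator Σ(y_t−ȳ)² = 500.0222
r_1 = -64.9798 / 500.0222 = -0.130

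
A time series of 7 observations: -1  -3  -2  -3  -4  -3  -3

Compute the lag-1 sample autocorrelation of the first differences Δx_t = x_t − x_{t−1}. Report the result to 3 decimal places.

First differences Δx: -2, 1, -1, -1, 1, 0
Mean of differences = -0.3333
Numerator Σ(Δx_t−Δx̄)(Δx_{t+1}−Δx̄) = -3.1111
Denominator Σ(Δx_t−Δx̄)² = 7.3333
r_1(Δx) = -3.1111 / 7.3333 = -0.424

-0.424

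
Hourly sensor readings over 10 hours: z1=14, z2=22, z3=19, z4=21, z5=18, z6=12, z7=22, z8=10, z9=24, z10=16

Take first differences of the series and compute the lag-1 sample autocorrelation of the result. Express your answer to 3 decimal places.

-0.765

First differences Δz: 8, -3, 2, -3, -6, 10, -12, 14, -8
Mean of differences = 0.2222
Numerator Σ(Δz_t−Δz̄)(Δz_{t+1}−Δz̄) = -478.4938
Denominator Σ(Δz_t−Δz̄)² = 625.5556
r_1(Δz) = -478.4938 / 625.5556 = -0.765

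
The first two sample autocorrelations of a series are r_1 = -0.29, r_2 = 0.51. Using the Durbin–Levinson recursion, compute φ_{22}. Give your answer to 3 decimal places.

0.465

φ_{22} = (r_2 − r_1²) / (1 − r_1²)
r_1² = (-0.29)² = 0.0841
Numerator = 0.51 − 0.0841 = 0.4259; denominator = 1 − 0.0841 = 0.9159
φ_{22} = 0.4259 / 0.9159 = 0.465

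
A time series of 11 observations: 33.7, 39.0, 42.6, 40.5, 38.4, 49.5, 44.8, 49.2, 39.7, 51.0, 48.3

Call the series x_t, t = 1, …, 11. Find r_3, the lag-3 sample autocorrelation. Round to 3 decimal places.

Mean x̄ = (33.7 + 39.0 + 42.6 + 40.5 + 38.4 + 49.5 + 44.8 + 49.2 + 39.7 + 51.0 + 48.3)/11 = 43.3364
Numerator Σ_{t=1}^{8}(x_t−x̄)(x_{t+3}−x̄) = 29.0115
Denominator Σ(x_t−x̄)² = 315.7255
r_3 = 29.0115 / 315.7255 = 0.092

0.092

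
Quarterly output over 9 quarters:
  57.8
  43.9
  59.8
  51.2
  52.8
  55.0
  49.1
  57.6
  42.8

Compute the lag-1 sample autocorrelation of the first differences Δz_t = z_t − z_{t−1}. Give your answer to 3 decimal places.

First differences Δz: -13.9, 15.9, -8.6, 1.6, 2.2, -5.9, 8.5, -14.8
Mean of differences = -1.8750
Numerator Σ(Δz_t−Δz̄)(Δz_{t+1}−Δz̄) = -534.7481
Denominator Σ(Δz_t−Δz̄)² = 825.3550
r_1(Δz) = -534.7481 / 825.3550 = -0.648

-0.648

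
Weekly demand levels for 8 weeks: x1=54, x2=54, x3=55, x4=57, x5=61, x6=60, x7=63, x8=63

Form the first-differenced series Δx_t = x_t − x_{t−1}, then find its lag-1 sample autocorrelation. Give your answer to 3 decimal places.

-0.526

First differences Δx: 0, 1, 2, 4, -1, 3, 0
Mean of differences = 1.2857
Numerator Σ(Δx_t−Δx̄)(Δx_{t+1}−Δx̄) = -10.2245
Denominator Σ(Δx_t−Δx̄)² = 19.4286
r_1(Δx) = -10.2245 / 19.4286 = -0.526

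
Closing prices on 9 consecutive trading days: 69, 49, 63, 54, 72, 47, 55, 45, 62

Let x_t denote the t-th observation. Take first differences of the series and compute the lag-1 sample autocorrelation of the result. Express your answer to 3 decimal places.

First differences Δx: -20, 14, -9, 18, -25, 8, -10, 17
Mean of differences = -0.8750
Numerator Σ(Δx_t−Δx̄)(Δx_{t+1}−Δx̄) = -1472.2656
Denominator Σ(Δx_t−Δx̄)² = 2072.8750
r_1(Δx) = -1472.2656 / 2072.8750 = -0.710

-0.710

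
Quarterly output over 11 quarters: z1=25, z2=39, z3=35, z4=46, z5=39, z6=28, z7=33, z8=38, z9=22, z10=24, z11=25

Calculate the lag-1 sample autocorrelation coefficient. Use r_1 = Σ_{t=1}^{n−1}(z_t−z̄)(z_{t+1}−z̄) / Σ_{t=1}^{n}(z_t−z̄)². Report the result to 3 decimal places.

Mean z̄ = (25 + 39 + 35 + 46 + 39 + 28 + 33 + 38 + 22 + 24 + 25)/11 = 32.1818
Numerator Σ_{t=1}^{10}(z_t−z̄)(z_{t+1}−z̄) = 159.0579
Denominator Σ(z_t−z̄)² = 617.6364
r_1 = 159.0579 / 617.6364 = 0.258

0.258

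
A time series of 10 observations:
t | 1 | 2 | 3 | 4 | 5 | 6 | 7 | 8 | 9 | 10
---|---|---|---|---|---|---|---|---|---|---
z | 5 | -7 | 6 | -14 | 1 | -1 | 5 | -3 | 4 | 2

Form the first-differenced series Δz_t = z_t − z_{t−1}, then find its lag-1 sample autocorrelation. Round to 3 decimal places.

-0.797

First differences Δz: -12, 13, -20, 15, -2, 6, -8, 7, -2
Mean of differences = -0.3333
Numerator Σ(Δz_t−Δz̄)(Δz_{t+1}−Δz̄) = -872.4444
Denominator Σ(Δz_t−Δz̄)² = 1094.0000
r_1(Δz) = -872.4444 / 1094.0000 = -0.797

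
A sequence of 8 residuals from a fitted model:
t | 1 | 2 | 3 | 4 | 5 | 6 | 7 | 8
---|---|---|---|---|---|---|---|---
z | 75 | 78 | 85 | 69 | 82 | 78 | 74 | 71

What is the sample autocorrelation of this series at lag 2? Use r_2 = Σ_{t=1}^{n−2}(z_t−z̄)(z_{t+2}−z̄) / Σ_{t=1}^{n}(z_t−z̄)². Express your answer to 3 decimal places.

-0.052

Mean z̄ = (75 + 78 + 85 + 69 + 82 + 78 + 74 + 71)/8 = 76.5000
Deviations from mean: -1.5000, 1.5000, 8.5000, -7.5000, 5.5000, 1.5000, -2.5000, -5.5000
Numerator Σ_{t=1}^{6}(z_t−z̄)(z_{t+2}−z̄) = -10.5000
Denominator Σ(z_t−z̄)² = 202.0000
r_2 = -10.5000 / 202.0000 = -0.052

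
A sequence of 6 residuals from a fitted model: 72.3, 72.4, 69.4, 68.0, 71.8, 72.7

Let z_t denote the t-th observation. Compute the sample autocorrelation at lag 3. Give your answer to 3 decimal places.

-0.296

Mean z̄ = (72.3 + 72.4 + 69.4 + 68.0 + 71.8 + 72.7)/6 = 71.1000
Deviations from mean: 1.2000, 1.3000, -1.7000, -3.1000, 0.7000, 1.6000
Numerator Σ_{t=1}^{3}(z_t−z̄)(z_{t+3}−z̄) = -5.5300
Denominator Σ(z_t−z̄)² = 18.6800
r_3 = -5.5300 / 18.6800 = -0.296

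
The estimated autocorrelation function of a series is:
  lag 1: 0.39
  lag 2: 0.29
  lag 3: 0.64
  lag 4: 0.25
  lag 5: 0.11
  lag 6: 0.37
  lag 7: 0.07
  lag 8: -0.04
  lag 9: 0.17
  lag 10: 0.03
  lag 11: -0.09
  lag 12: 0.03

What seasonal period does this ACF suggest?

3

The largest autocorrelation is r_3 = 0.64; the remaining lags stay at or below 0.39. The elevated value at lag 1 (0.39), dropping to 0.29 at lag 2, reflects decaying short-term dependence rather than seasonality.
The dominant spike at lag 3 indicates a seasonal period of 3.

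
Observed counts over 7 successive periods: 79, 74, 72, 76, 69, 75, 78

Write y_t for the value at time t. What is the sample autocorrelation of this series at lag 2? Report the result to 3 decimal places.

Mean ȳ = (79 + 74 + 72 + 76 + 69 + 75 + 78)/7 = 74.7143
Numerator Σ_{t=1}^{5}(y_t−ȳ)(y_{t+2}−ȳ) = -15.4490
Denominator Σ(y_t−ȳ)² = 71.4286
r_2 = -15.4490 / 71.4286 = -0.216

-0.216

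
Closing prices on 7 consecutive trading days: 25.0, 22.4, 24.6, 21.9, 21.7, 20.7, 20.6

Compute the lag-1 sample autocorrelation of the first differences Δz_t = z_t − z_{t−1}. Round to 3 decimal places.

-0.754

First differences Δz: -2.6, 2.2, -2.7, -0.2, -1.0, -0.1
Mean of differences = -0.7333
Numerator Σ(Δz_t−Δz̄)(Δz_{t+1}−Δz̄) = -12.6044
Denominator Σ(Δz_t−Δz̄)² = 16.7133
r_1(Δz) = -12.6044 / 16.7133 = -0.754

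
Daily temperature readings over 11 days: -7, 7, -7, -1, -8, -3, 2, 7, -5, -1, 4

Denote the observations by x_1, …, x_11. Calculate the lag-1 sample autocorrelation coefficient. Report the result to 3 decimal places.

-0.317

Mean x̄ = (-7 + 7 − 7 − 1 − 8 − 3 + 2 + 7 − 5 − 1 + 4)/11 = -1.0909
Numerator Σ_{t=1}^{10}(x_t−x̄)(x_{t+1}−x̄) = -96.0083
Denominator Σ(x_t−x̄)² = 302.9091
r_1 = -96.0083 / 302.9091 = -0.317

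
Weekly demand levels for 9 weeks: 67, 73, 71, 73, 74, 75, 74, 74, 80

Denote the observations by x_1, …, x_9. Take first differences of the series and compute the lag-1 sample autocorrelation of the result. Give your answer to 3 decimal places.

-0.295

First differences Δx: 6, -2, 2, 1, 1, -1, 0, 6
Mean of differences = 1.6250
Numerator Σ(Δx_t−Δx̄)(Δx_{t+1}−Δx̄) = -18.2656
Denominator Σ(Δx_t−Δx̄)² = 61.8750
r_1(Δx) = -18.2656 / 61.8750 = -0.295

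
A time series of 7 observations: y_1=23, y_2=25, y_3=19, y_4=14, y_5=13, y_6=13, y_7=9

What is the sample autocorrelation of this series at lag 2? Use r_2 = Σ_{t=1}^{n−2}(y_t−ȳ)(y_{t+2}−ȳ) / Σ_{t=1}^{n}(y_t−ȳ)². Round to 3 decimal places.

0.103

Mean ȳ = (23 + 25 + 19 + 14 + 13 + 13 + 9)/7 = 16.5714
Numerator Σ_{t=1}^{5}(y_t−ȳ)(y_{t+2}−ȳ) = 21.4898
Denominator Σ(y_t−ȳ)² = 207.7143
r_2 = 21.4898 / 207.7143 = 0.103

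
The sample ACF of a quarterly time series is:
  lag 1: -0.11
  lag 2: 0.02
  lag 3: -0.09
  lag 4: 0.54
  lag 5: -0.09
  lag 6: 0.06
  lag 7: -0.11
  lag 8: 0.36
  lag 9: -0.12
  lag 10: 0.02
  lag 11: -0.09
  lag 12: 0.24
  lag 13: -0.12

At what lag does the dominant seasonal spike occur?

4

The largest autocorrelation is r_4 = 0.54, with weaker echoes at lags 8 (0.36) and 12 (0.24); the remaining lags stay at or below 0.06.
The dominant spike at lag 4 indicates a seasonal period of 4.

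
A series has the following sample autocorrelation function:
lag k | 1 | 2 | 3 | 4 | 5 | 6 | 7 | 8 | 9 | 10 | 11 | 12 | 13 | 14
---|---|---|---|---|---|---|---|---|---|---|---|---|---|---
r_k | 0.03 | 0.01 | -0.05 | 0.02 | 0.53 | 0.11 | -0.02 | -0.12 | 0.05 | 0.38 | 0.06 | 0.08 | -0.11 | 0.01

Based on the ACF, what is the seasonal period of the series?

5

The largest autocorrelation is r_5 = 0.53, with a weaker echo at lag 10 (0.38); the remaining lags stay at or below 0.11.
The dominant spike at lag 5 indicates a seasonal period of 5.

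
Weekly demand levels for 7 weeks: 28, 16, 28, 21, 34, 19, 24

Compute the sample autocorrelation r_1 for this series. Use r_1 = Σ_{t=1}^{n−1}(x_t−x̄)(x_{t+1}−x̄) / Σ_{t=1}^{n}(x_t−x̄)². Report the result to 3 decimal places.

Mean x̄ = (28 + 16 + 28 + 21 + 34 + 19 + 24)/7 = 24.2857
Deviations from mean: 3.7143, -8.2857, 3.7143, -3.2857, 9.7143, -5.2857, -0.2857
Numerator Σ_{t=1}^{6}(x_t−x̄)(x_{t+1}−x̄) = -155.5102
Denominator Σ(x_t−x̄)² = 229.4286
r_1 = -155.5102 / 229.4286 = -0.678

-0.678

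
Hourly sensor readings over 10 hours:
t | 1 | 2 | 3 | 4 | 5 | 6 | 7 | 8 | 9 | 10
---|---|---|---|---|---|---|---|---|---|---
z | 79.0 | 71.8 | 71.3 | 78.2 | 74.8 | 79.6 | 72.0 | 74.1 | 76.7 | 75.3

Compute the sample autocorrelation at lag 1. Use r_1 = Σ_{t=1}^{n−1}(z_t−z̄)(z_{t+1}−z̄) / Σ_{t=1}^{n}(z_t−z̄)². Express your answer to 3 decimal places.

Mean z̄ = (79.0 + 71.8 + 71.3 + 78.2 + 74.8 + 79.6 + 72.0 + 74.1 + 76.7 + 75.3)/10 = 75.2800
Numerator Σ_{t=1}^{9}(z_t−z̄)(z_{t+1}−z̄) = -26.1384
Denominator Σ(z_t−z̄)² = 83.3760
r_1 = -26.1384 / 83.3760 = -0.314

-0.314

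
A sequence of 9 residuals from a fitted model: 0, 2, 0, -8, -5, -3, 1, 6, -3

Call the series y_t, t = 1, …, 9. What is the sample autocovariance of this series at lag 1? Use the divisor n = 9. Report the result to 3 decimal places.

Mean ȳ = (0 + 2 + 0 − 8 − 5 − 3 + 1 + 6 − 3)/9 = -1.1111
Σ_{t=1}^{8}(y_t−ȳ)(y_{t+1}−ȳ) = 30.9877
γ_1 = 30.9877 / 9 = 3.443

3.443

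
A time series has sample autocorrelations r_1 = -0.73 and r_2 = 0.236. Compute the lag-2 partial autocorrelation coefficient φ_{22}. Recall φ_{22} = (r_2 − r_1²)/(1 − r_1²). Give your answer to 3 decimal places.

-0.636

φ_{22} = (r_2 − r_1²) / (1 − r_1²)
r_1² = (-0.73)² = 0.5329
Numerator = 0.236 − 0.5329 = -0.2969; denominator = 1 − 0.5329 = 0.4671
φ_{22} = -0.2969 / 0.4671 = -0.636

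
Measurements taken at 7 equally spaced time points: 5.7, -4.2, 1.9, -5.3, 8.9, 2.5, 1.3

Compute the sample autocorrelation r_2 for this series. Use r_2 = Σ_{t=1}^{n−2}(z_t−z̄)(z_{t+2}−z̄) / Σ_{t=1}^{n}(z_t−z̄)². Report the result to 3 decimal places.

Mean z̄ = (5.7 − 4.2 + 1.9 − 5.3 + 8.9 + 2.5 + 1.3)/7 = 1.5429
Deviations from mean: 4.1571, -5.7429, 0.3571, -6.8429, 7.3571, 0.9571, -0.2429
Σ(z_t−z̄)(z_{t+2}−z̄) = (1.4847) + (39.2976) + (2.6276) + (-6.5496) + (-1.7867) = 35.0735
Denominator Σ(z_t−z̄)² = 152.3171
r_2 = 35.0735 / 152.3171 = 0.230

0.230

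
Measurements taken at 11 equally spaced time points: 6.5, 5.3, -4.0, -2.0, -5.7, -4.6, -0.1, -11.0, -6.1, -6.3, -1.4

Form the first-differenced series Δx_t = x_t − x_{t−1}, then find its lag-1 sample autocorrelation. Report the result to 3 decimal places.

-0.445

First differences Δx: -1.2, -9.3, 2.0, -3.7, 1.1, 4.5, -10.9, 4.9, -0.2, 4.9
Mean of differences = -0.7900
Numerator Σ(Δx_t−Δx̄)(Δx_{t+1}−Δx̄) = -128.1681
Denominator Σ(Δx_t−Δx̄)² = 287.7090
r_1(Δx) = -128.1681 / 287.7090 = -0.445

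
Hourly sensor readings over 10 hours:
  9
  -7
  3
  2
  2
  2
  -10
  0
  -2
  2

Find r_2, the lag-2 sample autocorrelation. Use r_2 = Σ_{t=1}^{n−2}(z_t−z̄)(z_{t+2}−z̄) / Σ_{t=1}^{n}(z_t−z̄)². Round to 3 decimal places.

Mean z̄ = (9 − 7 + 3 + 2 + 2 + 2 − 10 + 0 − 2 + 2)/10 = 0.1000
Numerator Σ_{t=1}^{8}(z_t−z̄)(z_{t+2}−z̄) = 23.0800
Denominator Σ(z_t−z̄)² = 258.9000
r_2 = 23.0800 / 258.9000 = 0.089

0.089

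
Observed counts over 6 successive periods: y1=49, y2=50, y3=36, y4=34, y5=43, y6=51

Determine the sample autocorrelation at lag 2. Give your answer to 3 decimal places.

Mean ȳ = (49 + 50 + 36 + 34 + 43 + 51)/6 = 43.8333
Numerator Σ_{t=1}^{4}(y_t−ȳ)(y_{t+2}−ȳ) = -165.0556
Denominator Σ(y_t−ȳ)² = 274.8333
r_2 = -165.0556 / 274.8333 = -0.601

-0.601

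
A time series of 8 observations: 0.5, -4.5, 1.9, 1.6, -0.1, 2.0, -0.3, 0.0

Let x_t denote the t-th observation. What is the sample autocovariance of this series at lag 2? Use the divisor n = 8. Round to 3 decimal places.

-0.499

Mean x̄ = (0.5 − 4.5 + 1.9 + 1.6 − 0.1 + 2.0 − 0.3 + 0.0)/8 = 0.1375
Deviations: 0.3625, -4.6375, 1.7625, 1.4625, -0.2375, 1.8625, -0.4375, -0.1375
Σ_{t=1}^{6}(x_t−x̄)(x_{t+2}−x̄) = -3.9903
γ_2 = -3.9903 / 8 = -0.499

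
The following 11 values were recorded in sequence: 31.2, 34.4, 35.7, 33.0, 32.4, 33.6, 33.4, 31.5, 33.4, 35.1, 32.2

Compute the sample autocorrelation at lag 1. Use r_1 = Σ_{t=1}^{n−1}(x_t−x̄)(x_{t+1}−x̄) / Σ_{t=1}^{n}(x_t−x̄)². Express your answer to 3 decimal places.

Mean x̄ = (31.2 + 34.4 + 35.7 + 33.0 + 32.4 + 33.6 + 33.4 + 31.5 + 33.4 + 35.1 + 32.2)/11 = 33.2636
Numerator Σ_{t=1}^{10}(x_t−x̄)(x_{t+1}−x̄) = -2.4195
Denominator Σ(x_t−x̄)² = 20.0655
r_1 = -2.4195 / 20.0655 = -0.121

-0.121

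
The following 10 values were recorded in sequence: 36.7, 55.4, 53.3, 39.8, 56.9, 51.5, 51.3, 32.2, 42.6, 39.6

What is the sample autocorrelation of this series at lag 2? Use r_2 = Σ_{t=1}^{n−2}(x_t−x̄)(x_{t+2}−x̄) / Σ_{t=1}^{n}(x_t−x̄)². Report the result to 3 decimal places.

-0.041

Mean x̄ = (36.7 + 55.4 + 53.3 + 39.8 + 56.9 + 51.5 + 51.3 + 32.2 + 42.6 + 39.6)/10 = 45.9300
Numerator Σ_{t=1}^{8}(x_t−x̄)(x_{t+2}−x̄) = -27.9098
Denominator Σ(x_t−x̄)² = 686.6410
r_2 = -27.9098 / 686.6410 = -0.041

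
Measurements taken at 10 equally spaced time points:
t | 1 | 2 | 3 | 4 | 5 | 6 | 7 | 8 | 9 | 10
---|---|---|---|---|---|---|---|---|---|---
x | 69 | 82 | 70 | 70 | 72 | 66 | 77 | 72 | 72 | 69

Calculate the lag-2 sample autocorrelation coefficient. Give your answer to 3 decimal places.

-0.013

Mean x̄ = (69 + 82 + 70 + 70 + 72 + 66 + 77 + 72 + 72 + 69)/10 = 71.9000
Numerator Σ_{t=1}^{8}(x_t−x̄)(x_{t+2}−x̄) = -2.5200
Denominator Σ(x_t−x̄)² = 186.9000
r_2 = -2.5200 / 186.9000 = -0.013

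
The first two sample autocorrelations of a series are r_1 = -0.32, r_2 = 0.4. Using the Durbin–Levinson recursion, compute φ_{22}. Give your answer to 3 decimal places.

φ_{22} = (r_2 − r_1²) / (1 − r_1²)
r_1² = (-0.32)² = 0.1024
Numerator = 0.4 − 0.1024 = 0.2976; denominator = 1 − 0.1024 = 0.8976
φ_{22} = 0.2976 / 0.8976 = 0.332

0.332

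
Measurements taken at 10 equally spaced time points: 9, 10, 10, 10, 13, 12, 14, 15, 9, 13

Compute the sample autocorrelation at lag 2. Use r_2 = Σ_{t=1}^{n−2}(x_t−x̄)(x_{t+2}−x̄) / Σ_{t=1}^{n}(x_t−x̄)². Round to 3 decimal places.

0.176

Mean x̄ = (9 + 10 + 10 + 10 + 13 + 12 + 14 + 15 + 9 + 13)/10 = 11.5000
Numerator Σ_{t=1}^{8}(x_t−x̄)(x_{t+2}−x̄) = 7.5000
Denominator Σ(x_t−x̄)² = 42.5000
r_2 = 7.5000 / 42.5000 = 0.176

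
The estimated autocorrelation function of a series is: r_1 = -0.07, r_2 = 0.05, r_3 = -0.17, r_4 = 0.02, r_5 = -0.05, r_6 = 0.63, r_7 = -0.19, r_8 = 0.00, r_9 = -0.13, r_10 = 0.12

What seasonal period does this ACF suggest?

The largest autocorrelation is r_6 = 0.63; the remaining lags stay at or below 0.12.
The dominant spike at lag 6 indicates a seasonal period of 6.

6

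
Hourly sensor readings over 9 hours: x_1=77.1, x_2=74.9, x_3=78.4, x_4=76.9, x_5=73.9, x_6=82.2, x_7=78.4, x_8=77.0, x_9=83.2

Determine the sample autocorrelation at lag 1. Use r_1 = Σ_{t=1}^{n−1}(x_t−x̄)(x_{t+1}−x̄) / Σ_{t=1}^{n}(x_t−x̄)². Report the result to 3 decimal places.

Mean x̄ = (77.1 + 74.9 + 78.4 + 76.9 + 73.9 + 82.2 + 78.4 + 77.0 + 83.2)/9 = 78.0000
Numerator Σ_{t=1}^{8}(x_t−x̄)(x_{t+1}−x̄) = -15.5200
Denominator Σ(x_t−x̄)² = 74.4400
r_1 = -15.5200 / 74.4400 = -0.208

-0.208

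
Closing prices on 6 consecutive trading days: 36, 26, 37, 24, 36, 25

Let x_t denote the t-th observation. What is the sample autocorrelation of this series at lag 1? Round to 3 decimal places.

Mean x̄ = (36 + 26 + 37 + 24 + 36 + 25)/6 = 30.6667
Deviations from mean: 5.3333, -4.6667, 6.3333, -6.6667, 5.3333, -5.6667
Numerator Σ_{t=1}^{5}(x_t−x̄)(x_{t+1}−x̄) = -162.4444
Denominator Σ(x_t−x̄)² = 195.3333
r_1 = -162.4444 / 195.3333 = -0.832

-0.832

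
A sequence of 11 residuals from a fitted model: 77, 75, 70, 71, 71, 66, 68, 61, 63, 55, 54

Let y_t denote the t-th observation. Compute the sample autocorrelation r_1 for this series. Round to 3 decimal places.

Mean ȳ = (77 + 75 + 70 + 71 + 71 + 66 + 68 + 61 + 63 + 55 + 54)/11 = 66.4545
Numerator Σ_{t=1}^{10}(y_t−ȳ)(y_{t+1}−ȳ) = 347.0661
Denominator Σ(y_t−ȳ)² = 568.7273
r_1 = 347.0661 / 568.7273 = 0.610

0.610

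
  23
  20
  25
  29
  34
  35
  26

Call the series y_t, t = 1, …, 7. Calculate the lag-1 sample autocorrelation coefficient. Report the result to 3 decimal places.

0.519

Mean ȳ = (23 + 20 + 25 + 29 + 34 + 35 + 26)/7 = 27.4286
Deviations from mean: -4.4286, -7.4286, -2.4286, 1.5714, 6.5714, 7.5714, -1.4286
Σ(y_t−ȳ)(y_{t+1}−ȳ) = (32.8980) + (18.0408) + (-3.8163) + (10.3265) + (49.7551) + (-10.8163) = 96.3878
Denominator Σ(y_t−ȳ)² = 185.7143
r_1 = 96.3878 / 185.7143 = 0.519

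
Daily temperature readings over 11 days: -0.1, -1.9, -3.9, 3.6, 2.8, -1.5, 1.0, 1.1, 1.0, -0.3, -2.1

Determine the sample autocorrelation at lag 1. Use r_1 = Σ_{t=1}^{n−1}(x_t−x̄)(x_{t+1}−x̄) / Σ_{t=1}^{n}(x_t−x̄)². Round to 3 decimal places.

Mean x̄ = (-0.1 − 1.9 − 3.9 + 3.6 + 2.8 − 1.5 + 1.0 + 1.1 + 1.0 − 0.3 − 2.1)/11 = -0.0273
Numerator Σ_{t=1}^{10}(x_t−x̄)(x_{t+1}−x̄) = 0.5211
Denominator Σ(x_t−x̄)² = 49.5818
r_1 = 0.5211 / 49.5818 = 0.011

0.011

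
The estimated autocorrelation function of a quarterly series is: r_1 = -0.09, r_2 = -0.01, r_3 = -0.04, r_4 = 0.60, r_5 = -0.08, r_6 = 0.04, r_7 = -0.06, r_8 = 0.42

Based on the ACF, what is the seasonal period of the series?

4

The largest autocorrelation is r_4 = 0.60, with a weaker echo at lag 8 (0.42); the remaining lags stay at or below 0.04.
The dominant spike at lag 4 indicates a seasonal period of 4.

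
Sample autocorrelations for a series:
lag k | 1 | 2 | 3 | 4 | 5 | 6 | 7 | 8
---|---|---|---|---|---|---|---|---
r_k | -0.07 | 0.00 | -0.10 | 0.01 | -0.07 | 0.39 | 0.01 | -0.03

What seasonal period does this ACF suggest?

6

The largest autocorrelation is r_6 = 0.39; the remaining lags stay at or below 0.01.
The dominant spike at lag 6 indicates a seasonal period of 6.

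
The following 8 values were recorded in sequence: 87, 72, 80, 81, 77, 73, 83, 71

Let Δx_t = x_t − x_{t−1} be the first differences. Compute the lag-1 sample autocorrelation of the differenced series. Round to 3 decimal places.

-0.453

First differences Δx: -15, 8, 1, -4, -4, 10, -12
Mean of differences = -2.2857
Numerator Σ(Δx_t−Δx̄)(Δx_{t+1}−Δx̄) = -240.0816
Denominator Σ(Δx_t−Δx̄)² = 529.4286
r_1(Δx) = -240.0816 / 529.4286 = -0.453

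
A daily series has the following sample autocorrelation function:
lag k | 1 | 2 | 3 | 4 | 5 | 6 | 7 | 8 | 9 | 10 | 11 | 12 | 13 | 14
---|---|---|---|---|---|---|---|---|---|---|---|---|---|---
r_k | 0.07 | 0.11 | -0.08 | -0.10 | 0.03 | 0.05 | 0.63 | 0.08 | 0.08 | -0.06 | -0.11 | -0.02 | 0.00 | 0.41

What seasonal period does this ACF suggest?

7

The largest autocorrelation is r_7 = 0.63, with a weaker echo at lag 14 (0.41); the remaining lags stay at or below 0.11.
The dominant spike at lag 7 indicates a seasonal period of 7.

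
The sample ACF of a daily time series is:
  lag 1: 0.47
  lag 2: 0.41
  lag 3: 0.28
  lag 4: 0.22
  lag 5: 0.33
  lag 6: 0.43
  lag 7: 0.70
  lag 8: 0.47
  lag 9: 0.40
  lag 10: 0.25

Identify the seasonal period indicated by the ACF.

7

The largest autocorrelation is r_7 = 0.70; the remaining lags stay at or below 0.47. The elevated value at lag 1 (0.47), dropping to 0.41 at lag 2, reflects decaying short-term dependence rather than seasonality.
The dominant spike at lag 7 indicates a seasonal period of 7.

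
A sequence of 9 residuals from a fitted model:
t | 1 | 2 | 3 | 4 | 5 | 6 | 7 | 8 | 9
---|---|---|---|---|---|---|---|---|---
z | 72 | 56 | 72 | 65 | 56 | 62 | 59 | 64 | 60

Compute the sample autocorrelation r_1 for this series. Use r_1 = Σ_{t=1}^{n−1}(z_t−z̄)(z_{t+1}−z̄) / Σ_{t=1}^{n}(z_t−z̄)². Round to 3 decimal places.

Mean z̄ = (72 + 56 + 72 + 65 + 56 + 62 + 59 + 64 + 60)/9 = 62.8889
Numerator Σ_{t=1}^{8}(z_t−z̄)(z_{t+1}−z̄) = -118.7901
Denominator Σ(z_t−z̄)² = 290.8889
r_1 = -118.7901 / 290.8889 = -0.408

-0.408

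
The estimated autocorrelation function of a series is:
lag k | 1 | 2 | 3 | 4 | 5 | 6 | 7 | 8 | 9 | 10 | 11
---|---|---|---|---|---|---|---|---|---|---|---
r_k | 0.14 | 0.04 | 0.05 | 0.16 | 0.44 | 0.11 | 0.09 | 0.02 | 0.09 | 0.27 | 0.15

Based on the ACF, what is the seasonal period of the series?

5

The largest autocorrelation is r_5 = 0.44, with a weaker echo at lag 10 (0.27); the remaining lags stay at or below 0.16.
The dominant spike at lag 5 indicates a seasonal period of 5.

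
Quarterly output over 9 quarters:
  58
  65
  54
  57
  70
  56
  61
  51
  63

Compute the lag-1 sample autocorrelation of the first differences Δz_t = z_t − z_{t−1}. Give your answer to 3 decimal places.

First differences Δz: 7, -11, 3, 13, -14, 5, -10, 12
Mean of differences = 0.6250
Numerator Σ(Δz_t−Δz̄)(Δz_{t+1}−Δz̄) = -484.6406
Denominator Σ(Δz_t−Δz̄)² = 809.8750
r_1(Δz) = -484.6406 / 809.8750 = -0.598

-0.598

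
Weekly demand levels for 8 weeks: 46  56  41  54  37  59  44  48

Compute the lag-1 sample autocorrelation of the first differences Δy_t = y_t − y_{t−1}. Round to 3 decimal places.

-0.880

First differences Δy: 10, -15, 13, -17, 22, -15, 4
Mean of differences = 0.2857
Numerator Σ(Δy_t−Δȳ)(Δy_{t+1}−Δȳ) = -1326.6531
Denominator Σ(Δy_t−Δȳ)² = 1507.4286
r_1(Δy) = -1326.6531 / 1507.4286 = -0.880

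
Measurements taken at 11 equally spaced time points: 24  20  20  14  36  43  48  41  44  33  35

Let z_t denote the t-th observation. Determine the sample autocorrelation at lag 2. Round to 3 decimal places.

0.349

Mean z̄ = (24 + 20 + 20 + 14 + 36 + 43 + 48 + 41 + 44 + 33 + 35)/11 = 32.5455
Numerator Σ_{t=1}^{9}(z_t−z̄)(z_{t+2}−z̄) = 453.4050
Denominator Σ(z_t−z̄)² = 1300.7273
r_2 = 453.4050 / 1300.7273 = 0.349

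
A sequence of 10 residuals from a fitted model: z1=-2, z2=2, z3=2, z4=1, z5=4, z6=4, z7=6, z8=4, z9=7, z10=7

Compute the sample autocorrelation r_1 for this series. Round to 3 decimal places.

0.410

Mean z̄ = (-2 + 2 + 2 + 1 + 4 + 4 + 6 + 4 + 7 + 7)/10 = 3.5000
Numerator Σ_{t=1}^{9}(z_t−z̄)(z_{t+1}−z̄) = 29.7500
Denominator Σ(z_t−z̄)² = 72.5000
r_1 = 29.7500 / 72.5000 = 0.410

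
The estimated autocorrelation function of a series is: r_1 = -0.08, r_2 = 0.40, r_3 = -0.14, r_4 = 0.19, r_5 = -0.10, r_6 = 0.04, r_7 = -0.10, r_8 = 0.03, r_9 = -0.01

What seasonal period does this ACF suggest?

2

The largest autocorrelation is r_2 = 0.40, with a weaker echo at lag 4 (0.19); the remaining lags stay at or below 0.04.
The dominant spike at lag 2 indicates a seasonal period of 2.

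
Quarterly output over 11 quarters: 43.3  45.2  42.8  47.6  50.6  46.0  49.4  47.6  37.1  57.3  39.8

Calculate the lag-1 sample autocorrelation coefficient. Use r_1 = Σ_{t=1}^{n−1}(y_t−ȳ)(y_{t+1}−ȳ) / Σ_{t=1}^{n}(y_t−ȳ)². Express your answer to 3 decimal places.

-0.574

Mean ȳ = (43.3 + 45.2 + 42.8 + 47.6 + 50.6 + 46.0 + 49.4 + 47.6 + 37.1 + 57.3 + 39.8)/11 = 46.0636
Numerator Σ_{t=1}^{10}(y_t−ȳ)(y_{t+1}−ȳ) = -173.0850
Denominator Σ(y_t−ȳ)² = 301.3055
r_1 = -173.0850 / 301.3055 = -0.574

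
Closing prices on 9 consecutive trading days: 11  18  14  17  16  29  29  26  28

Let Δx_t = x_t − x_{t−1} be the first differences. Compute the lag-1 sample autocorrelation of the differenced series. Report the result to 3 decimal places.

-0.378

First differences Δx: 7, -4, 3, -1, 13, 0, -3, 2
Mean of differences = 2.1250
Numerator Σ(Δx_t−Δx̄)(Δx_{t+1}−Δx̄) = -83.5156
Denominator Σ(Δx_t−Δx̄)² = 220.8750
r_1(Δx) = -83.5156 / 220.8750 = -0.378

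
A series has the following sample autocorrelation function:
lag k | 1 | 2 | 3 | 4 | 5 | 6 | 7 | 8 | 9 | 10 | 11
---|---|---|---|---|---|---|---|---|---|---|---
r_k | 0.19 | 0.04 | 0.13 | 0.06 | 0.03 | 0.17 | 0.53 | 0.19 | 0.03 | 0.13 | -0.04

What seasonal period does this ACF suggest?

7

The largest autocorrelation is r_7 = 0.53; the remaining lags stay at or below 0.19.
The dominant spike at lag 7 indicates a seasonal period of 7.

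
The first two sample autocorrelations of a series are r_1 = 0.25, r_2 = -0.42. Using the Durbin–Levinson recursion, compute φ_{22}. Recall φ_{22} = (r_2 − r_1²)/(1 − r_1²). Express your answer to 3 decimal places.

φ_{22} = (r_2 − r_1²) / (1 − r_1²)
r_1² = (0.25)² = 0.0625
Numerator = -0.42 − 0.0625 = -0.4825; denominator = 1 − 0.0625 = 0.9375
φ_{22} = -0.4825 / 0.9375 = -0.515

-0.515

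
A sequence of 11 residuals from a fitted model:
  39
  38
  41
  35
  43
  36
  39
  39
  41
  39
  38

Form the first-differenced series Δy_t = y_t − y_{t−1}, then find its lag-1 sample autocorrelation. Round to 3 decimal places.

First differences Δy: -1, 3, -6, 8, -7, 3, 0, 2, -2, -1
Mean of differences = -0.1000
Numerator Σ(Δy_t−Δȳ)(Δy_{t+1}−Δȳ) = -147.9100
Denominator Σ(Δy_t−Δȳ)² = 176.9000
r_1(Δy) = -147.9100 / 176.9000 = -0.836

-0.836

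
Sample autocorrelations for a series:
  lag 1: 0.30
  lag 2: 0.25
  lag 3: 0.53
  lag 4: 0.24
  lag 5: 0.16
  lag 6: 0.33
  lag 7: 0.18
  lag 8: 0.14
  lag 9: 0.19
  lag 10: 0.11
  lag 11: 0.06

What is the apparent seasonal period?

3

The largest autocorrelation is r_3 = 0.53, with a weaker echo at lag 6 (0.33); the remaining lags stay at or below 0.30. The elevated value at lag 1 (0.30), dropping to 0.25 at lag 2, reflects decaying short-term dependence rather than seasonality.
The dominant spike at lag 3 indicates a seasonal period of 3.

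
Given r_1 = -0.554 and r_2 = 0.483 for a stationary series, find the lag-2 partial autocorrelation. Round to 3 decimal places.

0.254

φ_{22} = (r_2 − r_1²) / (1 − r_1²)
r_1² = (-0.554)² = 0.306916
Numerator = 0.483 − 0.3069 = 0.1761; denominator = 1 − 0.3069 = 0.6931
φ_{22} = 0.1761 / 0.6931 = 0.254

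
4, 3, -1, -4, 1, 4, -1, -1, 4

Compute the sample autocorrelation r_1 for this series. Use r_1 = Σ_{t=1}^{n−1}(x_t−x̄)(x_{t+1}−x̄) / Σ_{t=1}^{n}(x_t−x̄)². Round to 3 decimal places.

Mean x̄ = (4 + 3 − 1 − 4 + 1 + 4 − 1 − 1 + 4)/9 = 1.0000
Numerator Σ_{t=1}^{8}(x_t−x̄)(x_{t+1}−x̄) = 4.0000
Denominator Σ(x_t−x̄)² = 68.0000
r_1 = 4.0000 / 68.0000 = 0.059

0.059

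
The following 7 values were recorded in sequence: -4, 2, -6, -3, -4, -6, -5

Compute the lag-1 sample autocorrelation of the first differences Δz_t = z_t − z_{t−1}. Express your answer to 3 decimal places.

-0.665

First differences Δz: 6, -8, 3, -1, -2, 1
Mean of differences = -0.1667
Numerator Σ(Δz_t−Δz̄)(Δz_{t+1}−Δz̄) = -76.3611
Denominator Σ(Δz_t−Δz̄)² = 114.8333
r_1(Δz) = -76.3611 / 114.8333 = -0.665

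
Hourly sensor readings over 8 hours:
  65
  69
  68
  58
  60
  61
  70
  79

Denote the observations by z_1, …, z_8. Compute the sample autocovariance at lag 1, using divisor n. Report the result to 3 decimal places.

Mean z̄ = (65 + 69 + 68 + 58 + 60 + 61 + 70 + 79)/8 = 66.2500
Σ_{t=1}^{7}(z_t−z̄)(z_{t+1}−z̄) = 99.4375
γ_1 = 99.4375 / 8 = 12.430

12.430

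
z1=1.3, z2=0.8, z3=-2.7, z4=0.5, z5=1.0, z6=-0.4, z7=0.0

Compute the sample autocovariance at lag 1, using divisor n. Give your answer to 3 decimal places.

-0.331

Mean z̄ = (1.3 + 0.8 − 2.7 + 0.5 + 1.0 − 0.4 + 0.0)/7 = 0.0714
Deviations: 1.2286, 0.7286, -2.7714, 0.4286, 0.9286, -0.4714, -0.0714
Σ_{t=1}^{6}(z_t−z̄)(z_{t+1}−z̄) = -2.3180
γ_1 = -2.3180 / 7 = -0.331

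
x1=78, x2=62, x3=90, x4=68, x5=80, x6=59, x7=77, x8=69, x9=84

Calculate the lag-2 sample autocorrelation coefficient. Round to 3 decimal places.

0.525

Mean x̄ = (78 + 62 + 90 + 68 + 80 + 59 + 77 + 69 + 84)/9 = 74.1111
Numerator Σ_{t=1}^{7}(x_t−x̄)(x_{t+2}−x̄) = 444.5309
Denominator Σ(x_t−x̄)² = 846.8889
r_2 = 444.5309 / 846.8889 = 0.525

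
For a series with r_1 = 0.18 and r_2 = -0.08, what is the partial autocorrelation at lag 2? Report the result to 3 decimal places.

-0.116

φ_{22} = (r_2 − r_1²) / (1 − r_1²)
r_1² = (0.18)² = 0.0324
Numerator = -0.08 − 0.0324 = -0.1124; denominator = 1 − 0.0324 = 0.9676
φ_{22} = -0.1124 / 0.9676 = -0.116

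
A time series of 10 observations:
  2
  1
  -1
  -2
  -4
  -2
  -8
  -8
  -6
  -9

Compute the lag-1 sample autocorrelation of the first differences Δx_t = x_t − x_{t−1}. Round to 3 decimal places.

-0.526

First differences Δx: -1, -2, -1, -2, 2, -6, 0, 2, -3
Mean of differences = -1.2222
Numerator Σ(Δx_t−Δx̄)(Δx_{t+1}−Δx̄) = -26.0494
Denominator Σ(Δx_t−Δx̄)² = 49.5556
r_1(Δx) = -26.0494 / 49.5556 = -0.526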